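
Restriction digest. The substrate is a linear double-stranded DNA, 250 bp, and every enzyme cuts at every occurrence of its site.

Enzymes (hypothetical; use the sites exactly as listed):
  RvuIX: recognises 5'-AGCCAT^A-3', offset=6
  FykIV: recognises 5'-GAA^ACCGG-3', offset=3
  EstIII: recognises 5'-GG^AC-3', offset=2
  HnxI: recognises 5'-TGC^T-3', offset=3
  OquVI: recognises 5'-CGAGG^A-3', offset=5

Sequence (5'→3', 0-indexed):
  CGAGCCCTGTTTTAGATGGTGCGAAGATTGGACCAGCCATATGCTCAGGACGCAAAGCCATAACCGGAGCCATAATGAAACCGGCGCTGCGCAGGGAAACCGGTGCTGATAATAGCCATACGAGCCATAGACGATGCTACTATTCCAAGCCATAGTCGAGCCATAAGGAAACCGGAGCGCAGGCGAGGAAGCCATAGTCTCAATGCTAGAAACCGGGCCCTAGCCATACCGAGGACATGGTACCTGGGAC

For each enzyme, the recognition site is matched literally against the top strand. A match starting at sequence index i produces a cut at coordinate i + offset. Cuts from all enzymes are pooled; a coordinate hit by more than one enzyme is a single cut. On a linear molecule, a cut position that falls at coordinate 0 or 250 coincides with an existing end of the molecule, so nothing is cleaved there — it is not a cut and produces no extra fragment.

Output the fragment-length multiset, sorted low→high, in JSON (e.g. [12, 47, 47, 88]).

[2,4,5,5,6,6,7,7,8,9,9,9,11,11,12,12,13,14,16,16,18,19,31]

Site scan:
  RvuIX (AGCCATA, off=6): starts [34, 55, 67, 113, 122, 147, 158, 189, 221] → cuts [40, 61, 73, 119, 128, 153, 164, 195, 227]
  FykIV (GAAACCGG, off=3): starts [76, 95, 167, 208] → cuts [79, 98, 170, 211]
  EstIII (GGAC, off=2): starts [29, 47, 232, 246] → cuts [31, 49, 234, 248]
  HnxI (TGCT, off=3): starts [41, 103, 134, 203] → cuts [44, 106, 137, 206]
  OquVI (CGAGGA, off=5): starts [183, 229] → cuts [188, 234]

All cut coordinates (distinct, sorted): [31, 40, 44, 49, 61, 73, 79, 98, 106, 119, 128, 137, 153, 164, 170, 188, 195, 206, 211, 227, 234, 248]

Fragment lengths:
  [0,31): 31 bp
  [31,40): 9 bp
  [40,44): 4 bp
  [44,49): 5 bp
  [49,61): 12 bp
  [61,73): 12 bp
  [73,79): 6 bp
  [79,98): 19 bp
  [98,106): 8 bp
  [106,119): 13 bp
  [119,128): 9 bp
  [128,137): 9 bp
  [137,153): 16 bp
  [153,164): 11 bp
  [164,170): 6 bp
  [170,188): 18 bp
  [188,195): 7 bp
  [195,206): 11 bp
  [206,211): 5 bp
  [211,227): 16 bp
  [227,234): 7 bp
  [234,248): 14 bp
  [248,250): 2 bp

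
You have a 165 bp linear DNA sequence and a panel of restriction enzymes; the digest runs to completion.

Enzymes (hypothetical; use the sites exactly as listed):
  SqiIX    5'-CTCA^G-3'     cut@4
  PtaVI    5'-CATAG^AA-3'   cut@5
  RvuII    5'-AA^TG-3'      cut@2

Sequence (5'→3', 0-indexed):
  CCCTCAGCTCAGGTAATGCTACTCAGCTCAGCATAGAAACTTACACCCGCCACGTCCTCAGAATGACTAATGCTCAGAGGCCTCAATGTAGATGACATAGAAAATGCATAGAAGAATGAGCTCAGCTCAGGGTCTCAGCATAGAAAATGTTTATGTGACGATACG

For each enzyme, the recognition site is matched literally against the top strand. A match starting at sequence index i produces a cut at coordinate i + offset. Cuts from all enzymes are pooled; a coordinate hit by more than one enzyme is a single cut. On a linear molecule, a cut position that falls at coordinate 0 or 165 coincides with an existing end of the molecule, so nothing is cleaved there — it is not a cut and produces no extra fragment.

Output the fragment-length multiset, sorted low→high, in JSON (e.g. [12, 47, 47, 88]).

Per-enzyme occurrences:
  SqiIX CTCAG/4: at [2, 7, 21, 26, 56, 72, 120, 125, 133] ⇒ [6, 11, 25, 30, 60, 76, 124, 129, 137]
  PtaVI CATAGAA/5: at [31, 95, 106, 138] ⇒ [36, 100, 111, 143]
  RvuII AATG/2: at [14, 61, 68, 84, 102, 114, 145] ⇒ [16, 63, 70, 86, 104, 116, 147]

All cut coordinates (distinct, sorted): [6, 11, 16, 25, 30, 36, 60, 63, 70, 76, 86, 100, 104, 111, 116, 124, 129, 137, 143, 147]

Fragments:
  [0,6): 6 bp
  [6,11): 5 bp
  [11,16): 5 bp
  [16,25): 9 bp
  [25,30): 5 bp
  [30,36): 6 bp
  [36,60): 24 bp
  [60,63): 3 bp
  [63,70): 7 bp
  [70,76): 6 bp
  [76,86): 10 bp
  [86,100): 14 bp
  [100,104): 4 bp
  [104,111): 7 bp
  [111,116): 5 bp
  [116,124): 8 bp
  [124,129): 5 bp
  [129,137): 8 bp
  [137,143): 6 bp
  [143,147): 4 bp
  [147,165): 18 bp

[3,4,4,5,5,5,5,5,6,6,6,6,7,7,8,8,9,10,14,18,24]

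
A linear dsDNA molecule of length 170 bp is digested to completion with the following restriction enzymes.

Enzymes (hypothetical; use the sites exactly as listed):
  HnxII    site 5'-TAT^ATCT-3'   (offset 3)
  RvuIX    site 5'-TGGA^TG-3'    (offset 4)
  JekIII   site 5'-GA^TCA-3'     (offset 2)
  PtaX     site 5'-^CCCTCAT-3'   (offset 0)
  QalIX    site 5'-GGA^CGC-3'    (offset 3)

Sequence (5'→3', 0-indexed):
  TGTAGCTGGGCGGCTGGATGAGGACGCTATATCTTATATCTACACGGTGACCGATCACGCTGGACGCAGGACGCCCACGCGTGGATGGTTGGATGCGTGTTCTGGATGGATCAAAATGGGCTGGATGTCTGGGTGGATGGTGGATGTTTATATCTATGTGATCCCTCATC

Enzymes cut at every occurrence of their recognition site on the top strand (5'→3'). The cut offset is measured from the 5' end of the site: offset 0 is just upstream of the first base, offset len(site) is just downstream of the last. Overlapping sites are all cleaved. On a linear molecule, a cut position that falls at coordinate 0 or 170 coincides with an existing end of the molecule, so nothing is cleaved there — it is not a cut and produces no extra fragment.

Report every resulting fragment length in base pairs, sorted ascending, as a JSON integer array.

Site scan:
  HnxII TATATCT/3: at [27, 34, 148] ⇒ [30, 37, 151]
  RvuIX TGGATG/4: at [14, 81, 89, 102, 121, 133, 140] ⇒ [18, 85, 93, 106, 125, 137, 144]
  JekIII GATCA/2: at [52, 108] ⇒ [54, 110]
  PtaX CCCTCAT/0: at [162] ⇒ [162]
  QalIX GGACGC/3: at [21, 61, 68] ⇒ [24, 64, 71]

All cut coordinates (distinct, sorted): [18, 24, 30, 37, 54, 64, 71, 85, 93, 106, 110, 125, 137, 144, 151, 162]

Fragments:
  [0,18): 18 bp
  [18,24): 6 bp
  [24,30): 6 bp
  [30,37): 7 bp
  [37,54): 17 bp
  [54,64): 10 bp
  [64,71): 7 bp
  [71,85): 14 bp
  [85,93): 8 bp
  [93,106): 13 bp
  [106,110): 4 bp
  [110,125): 15 bp
  [125,137): 12 bp
  [137,144): 7 bp
  [144,151): 7 bp
  [151,162): 11 bp
  [162,170): 8 bp

[4,6,6,7,7,7,7,8,8,10,11,12,13,14,15,17,18]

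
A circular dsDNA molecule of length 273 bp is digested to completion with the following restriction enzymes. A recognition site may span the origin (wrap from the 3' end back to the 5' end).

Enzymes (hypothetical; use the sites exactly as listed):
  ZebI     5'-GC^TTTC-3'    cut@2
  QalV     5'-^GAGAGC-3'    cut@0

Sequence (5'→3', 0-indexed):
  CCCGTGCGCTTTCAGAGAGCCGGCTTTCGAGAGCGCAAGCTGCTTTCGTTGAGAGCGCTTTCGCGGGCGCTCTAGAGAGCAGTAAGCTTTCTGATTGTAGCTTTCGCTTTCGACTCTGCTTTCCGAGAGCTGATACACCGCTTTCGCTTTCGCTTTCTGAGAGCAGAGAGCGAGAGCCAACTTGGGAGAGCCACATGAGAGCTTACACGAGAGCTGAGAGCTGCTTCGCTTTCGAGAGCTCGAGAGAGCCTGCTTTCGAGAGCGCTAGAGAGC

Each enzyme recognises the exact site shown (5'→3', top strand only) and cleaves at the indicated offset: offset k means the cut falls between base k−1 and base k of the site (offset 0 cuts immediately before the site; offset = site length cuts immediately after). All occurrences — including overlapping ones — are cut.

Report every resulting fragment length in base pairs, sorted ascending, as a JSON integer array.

Scan for sites:
  ZebI (GCTTTC, off=2): starts [7, 22, 41, 56, 85, 99, 105, 117, 139, 145, 151, 227, 251] → cuts [9, 24, 43, 58, 87, 101, 107, 119, 141, 147, 153, 229, 253]
  QalV (GAGAGC, off=0): starts [14, 28, 50, 74, 124, 158, 165, 171, 185, 196, 208, 215, 233, 243, 257, 267] → cuts [14, 28, 50, 74, 124, 158, 165, 171, 185, 196, 208, 215, 233, 243, 257, 267]

Pooled cuts: [9, 14, 24, 28, 43, 50, 58, 74, 87, 101, 107, 119, 124, 141, 147, 153, 158, 165, 171, 185, 196, 208, 215, 229, 233, 243, 253, 257, 267]

Fragments:
  9→14: 5 bp
  14→24: 10 bp
  24→28: 4 bp
  28→43: 15 bp
  43→50: 7 bp
  50→58: 8 bp
  58→74: 16 bp
  74→87: 13 bp
  87→101: 14 bp
  101→107: 6 bp
  107→119: 12 bp
  119→124: 5 bp
  124→141: 17 bp
  141→147: 6 bp
  147→153: 6 bp
  153→158: 5 bp
  158→165: 7 bp
  165→171: 6 bp
  171→185: 14 bp
  185→196: 11 bp
  196→208: 12 bp
  208→215: 7 bp
  215→229: 14 bp
  229→233: 4 bp
  233→243: 10 bp
  243→253: 10 bp
  253→257: 4 bp
  257→267: 10 bp
  267→9 (wrap): 273-267+9 = 15 bp

[4,4,4,5,5,5,6,6,6,6,7,7,7,8,10,10,10,10,11,12,12,13,14,14,14,15,15,16,17]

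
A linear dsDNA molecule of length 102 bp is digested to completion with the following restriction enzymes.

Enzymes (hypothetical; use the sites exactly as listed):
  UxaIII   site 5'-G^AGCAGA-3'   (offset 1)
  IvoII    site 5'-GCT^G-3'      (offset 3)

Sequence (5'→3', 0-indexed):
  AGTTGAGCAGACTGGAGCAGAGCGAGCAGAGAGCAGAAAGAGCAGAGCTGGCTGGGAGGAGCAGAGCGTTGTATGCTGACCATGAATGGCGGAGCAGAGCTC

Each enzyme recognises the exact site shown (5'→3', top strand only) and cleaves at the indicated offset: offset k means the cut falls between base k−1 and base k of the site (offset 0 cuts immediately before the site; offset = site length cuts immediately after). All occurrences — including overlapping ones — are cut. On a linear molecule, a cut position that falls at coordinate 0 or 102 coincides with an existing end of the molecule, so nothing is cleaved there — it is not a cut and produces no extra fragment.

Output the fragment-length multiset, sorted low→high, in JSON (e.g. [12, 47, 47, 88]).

[4,5,6,7,9,9,9,10,10,15,18]

Scan for sites:
  UxaIII (GAGCAGA, off=1): starts [4, 14, 23, 30, 39, 58, 91] → cuts [5, 15, 24, 31, 40, 59, 92]
  IvoII (GCTG, off=3): starts [46, 50, 74] → cuts [49, 53, 77]

All cut coordinates (distinct, sorted): [5, 15, 24, 31, 40, 49, 53, 59, 77, 92]

Fragments:
  [0,5): 5 bp
  [5,15): 10 bp
  [15,24): 9 bp
  [24,31): 7 bp
  [31,40): 9 bp
  [40,49): 9 bp
  [49,53): 4 bp
  [53,59): 6 bp
  [59,77): 18 bp
  [77,92): 15 bp
  [92,102): 10 bp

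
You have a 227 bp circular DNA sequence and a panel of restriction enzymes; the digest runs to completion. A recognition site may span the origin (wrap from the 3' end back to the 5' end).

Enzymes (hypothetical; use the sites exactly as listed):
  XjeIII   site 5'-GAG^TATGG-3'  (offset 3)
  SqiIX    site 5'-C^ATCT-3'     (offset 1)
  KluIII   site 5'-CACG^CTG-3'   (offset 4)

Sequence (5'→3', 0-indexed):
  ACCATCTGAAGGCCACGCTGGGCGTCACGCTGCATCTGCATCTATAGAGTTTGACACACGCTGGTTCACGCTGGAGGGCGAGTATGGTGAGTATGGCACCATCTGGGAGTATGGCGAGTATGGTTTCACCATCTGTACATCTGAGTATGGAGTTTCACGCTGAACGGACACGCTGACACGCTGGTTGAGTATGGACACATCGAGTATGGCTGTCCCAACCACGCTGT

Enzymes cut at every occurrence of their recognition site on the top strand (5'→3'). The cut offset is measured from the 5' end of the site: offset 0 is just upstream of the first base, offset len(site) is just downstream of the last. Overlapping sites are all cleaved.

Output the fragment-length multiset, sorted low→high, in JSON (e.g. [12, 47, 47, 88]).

Site scan:
  XjeIII GAGTATGG/3: at [79, 88, 106, 115, 142, 186, 201] ⇒ [82, 91, 109, 118, 145, 189, 204]
  SqiIX CATCT/1: at [2, 32, 38, 99, 129, 137] ⇒ [3, 33, 39, 100, 130, 138]
  KluIII CACGCTG/4: at [13, 25, 56, 66, 155, 168, 176, 219] ⇒ [17, 29, 60, 70, 159, 172, 180, 223]

All cut coordinates (distinct, sorted): [3, 17, 29, 33, 39, 60, 70, 82, 91, 100, 109, 118, 130, 138, 145, 159, 172, 180, 189, 204, 223]

Fragment lengths:
  3→17: 14 bp
  17→29: 12 bp
  29→33: 4 bp
  33→39: 6 bp
  39→60: 21 bp
  60→70: 10 bp
  70→82: 12 bp
  82→91: 9 bp
  91→100: 9 bp
  100→109: 9 bp
  109→118: 9 bp
  118→130: 12 bp
  130→138: 8 bp
  138→145: 7 bp
  145→159: 14 bp
  159→172: 13 bp
  172→180: 8 bp
  180→189: 9 bp
  189→204: 15 bp
  204→223: 19 bp
  223→3 (wrap): 227-223+3 = 7 bp

[4,6,7,7,8,8,9,9,9,9,9,10,12,12,12,13,14,14,15,19,21]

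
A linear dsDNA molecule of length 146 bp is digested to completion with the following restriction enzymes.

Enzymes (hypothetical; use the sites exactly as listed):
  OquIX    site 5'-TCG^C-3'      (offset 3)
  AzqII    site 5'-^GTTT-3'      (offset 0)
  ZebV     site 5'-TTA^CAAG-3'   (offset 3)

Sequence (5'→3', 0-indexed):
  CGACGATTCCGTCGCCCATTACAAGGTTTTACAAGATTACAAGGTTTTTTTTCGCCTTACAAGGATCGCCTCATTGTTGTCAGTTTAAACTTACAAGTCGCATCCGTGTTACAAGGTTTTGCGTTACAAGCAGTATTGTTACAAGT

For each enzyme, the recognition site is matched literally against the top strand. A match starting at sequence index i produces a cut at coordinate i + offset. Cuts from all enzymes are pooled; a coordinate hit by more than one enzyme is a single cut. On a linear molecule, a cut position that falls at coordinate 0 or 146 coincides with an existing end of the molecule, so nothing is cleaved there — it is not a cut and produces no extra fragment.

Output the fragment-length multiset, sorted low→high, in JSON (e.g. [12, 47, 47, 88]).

[4,4,4,5,5,6,7,7,8,9,11,11,11,11,14,14,15]

Site scan:
  OquIX (TCGC, off=3): starts [11, 51, 65, 97] → cuts [14, 54, 68, 100]
  AzqII (GTTT, off=0): starts [25, 43, 82, 115] → cuts [25, 43, 82, 115]
  ZebV (TTACAAG, off=3): starts [18, 28, 36, 56, 90, 108, 123, 138] → cuts [21, 31, 39, 59, 93, 111, 126, 141]

All cut coordinates (distinct, sorted): [14, 21, 25, 31, 39, 43, 54, 59, 68, 82, 93, 100, 111, 115, 126, 141]

Fragments:
  [0,14): 14 bp
  [14,21): 7 bp
  [21,25): 4 bp
  [25,31): 6 bp
  [31,39): 8 bp
  [39,43): 4 bp
  [43,54): 11 bp
  [54,59): 5 bp
  [59,68): 9 bp
  [68,82): 14 bp
  [82,93): 11 bp
  [93,100): 7 bp
  [100,111): 11 bp
  [111,115): 4 bp
  [115,126): 11 bp
  [126,141): 15 bp
  [141,146): 5 bp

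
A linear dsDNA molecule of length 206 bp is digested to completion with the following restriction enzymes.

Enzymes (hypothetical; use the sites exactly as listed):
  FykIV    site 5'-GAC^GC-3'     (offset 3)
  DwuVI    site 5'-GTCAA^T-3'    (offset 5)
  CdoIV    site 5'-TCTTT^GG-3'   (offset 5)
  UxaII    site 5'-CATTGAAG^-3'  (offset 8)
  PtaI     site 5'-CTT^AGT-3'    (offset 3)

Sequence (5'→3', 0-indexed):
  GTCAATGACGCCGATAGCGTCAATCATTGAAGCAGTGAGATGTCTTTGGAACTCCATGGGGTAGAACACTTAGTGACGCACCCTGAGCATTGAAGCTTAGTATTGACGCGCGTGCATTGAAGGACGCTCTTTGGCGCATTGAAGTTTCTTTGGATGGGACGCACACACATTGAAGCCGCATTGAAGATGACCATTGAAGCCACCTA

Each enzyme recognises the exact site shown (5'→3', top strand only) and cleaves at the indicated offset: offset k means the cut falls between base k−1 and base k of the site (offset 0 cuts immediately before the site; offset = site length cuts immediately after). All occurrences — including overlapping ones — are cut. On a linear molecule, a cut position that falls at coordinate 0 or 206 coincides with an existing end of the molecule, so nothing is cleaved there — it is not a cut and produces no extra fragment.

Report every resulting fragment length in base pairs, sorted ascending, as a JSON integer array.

[3,3,4,5,6,7,7,7,9,9,9,11,12,13,14,15,15,15,18,24]

Site scan:
  FykIV GACGC/3: at [6, 74, 104, 122, 157] ⇒ [9, 77, 107, 125, 160]
  DwuVI GTCAAT/5: at [0, 18] ⇒ [5, 23]
  CdoIV TCTTTGG/5: at [42, 127, 146] ⇒ [47, 132, 151]
  UxaII CATTGAAG/8: at [24, 87, 114, 136, 167, 178, 191] ⇒ [32, 95, 122, 144, 175, 186, 199]
  PtaI CTTAGT/3: at [68, 95] ⇒ [71, 98]

All cut coordinates (distinct, sorted): [5, 9, 23, 32, 47, 71, 77, 95, 98, 107, 122, 125, 132, 144, 151, 160, 175, 186, 199]

Fragment lengths:
  [0,5): 5 bp
  [5,9): 4 bp
  [9,23): 14 bp
  [23,32): 9 bp
  [32,47): 15 bp
  [47,71): 24 bp
  [71,77): 6 bp
  [77,95): 18 bp
  [95,98): 3 bp
  [98,107): 9 bp
  [107,122): 15 bp
  [122,125): 3 bp
  [125,132): 7 bp
  [132,144): 12 bp
  [144,151): 7 bp
  [151,160): 9 bp
  [160,175): 15 bp
  [175,186): 11 bp
  [186,199): 13 bp
  [199,206): 7 bp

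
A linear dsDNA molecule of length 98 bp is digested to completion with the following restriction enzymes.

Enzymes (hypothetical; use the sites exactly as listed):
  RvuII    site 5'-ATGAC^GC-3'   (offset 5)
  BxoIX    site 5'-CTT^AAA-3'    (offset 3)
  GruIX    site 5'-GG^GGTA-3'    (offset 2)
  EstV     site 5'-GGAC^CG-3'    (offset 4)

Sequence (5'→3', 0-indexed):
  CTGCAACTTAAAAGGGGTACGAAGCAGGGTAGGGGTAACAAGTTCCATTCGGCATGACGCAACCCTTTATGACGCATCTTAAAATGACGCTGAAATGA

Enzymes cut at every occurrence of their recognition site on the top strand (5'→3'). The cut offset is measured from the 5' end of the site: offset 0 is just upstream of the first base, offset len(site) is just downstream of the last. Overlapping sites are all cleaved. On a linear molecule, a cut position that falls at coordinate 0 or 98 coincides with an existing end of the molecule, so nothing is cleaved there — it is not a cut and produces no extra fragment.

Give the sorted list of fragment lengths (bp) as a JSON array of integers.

[6,7,8,9,10,15,18,25]

Site scan:
  RvuII (ATGACGC, off=5): starts [53, 68, 83] → cuts [58, 73, 88]
  BxoIX (CTTAAA, off=3): starts [6, 77] → cuts [9, 80]
  GruIX (GGGGTA, off=2): starts [13, 31] → cuts [15, 33]
  EstV (GGACCG, off=4): no sites

All cut coordinates (distinct, sorted): [9, 15, 33, 58, 73, 80, 88]

Fragment lengths:
  [0,9): 9 bp
  [9,15): 6 bp
  [15,33): 18 bp
  [33,58): 25 bp
  [58,73): 15 bp
  [73,80): 7 bp
  [80,88): 8 bp
  [88,98): 10 bp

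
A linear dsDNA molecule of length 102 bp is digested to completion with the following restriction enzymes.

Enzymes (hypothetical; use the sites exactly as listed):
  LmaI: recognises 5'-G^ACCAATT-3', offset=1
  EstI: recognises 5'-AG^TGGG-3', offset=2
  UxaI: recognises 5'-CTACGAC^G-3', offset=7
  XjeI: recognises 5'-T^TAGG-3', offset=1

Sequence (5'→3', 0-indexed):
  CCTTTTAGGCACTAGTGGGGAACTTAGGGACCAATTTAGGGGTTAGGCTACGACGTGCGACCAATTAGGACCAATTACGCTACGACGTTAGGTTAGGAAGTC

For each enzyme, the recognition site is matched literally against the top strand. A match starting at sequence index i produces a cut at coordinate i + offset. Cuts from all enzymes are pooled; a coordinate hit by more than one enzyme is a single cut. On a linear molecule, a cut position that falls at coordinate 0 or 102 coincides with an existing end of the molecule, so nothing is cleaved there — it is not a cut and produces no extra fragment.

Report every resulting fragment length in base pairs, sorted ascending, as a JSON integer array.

Scan for sites:
  LmaI GACCAATT/1: at [28, 58, 68] ⇒ [29, 59, 69]
  EstI AGTGGG/2: at [13] ⇒ [15]
  UxaI CTACGACG/7: at [47, 79] ⇒ [54, 86]
  XjeI TTAGG/1: at [4, 23, 35, 42, 64, 87, 92] ⇒ [5, 24, 36, 43, 65, 88, 93]

Pooled cuts: [5, 15, 24, 29, 36, 43, 54, 59, 65, 69, 86, 88, 93]

Fragment lengths:
  [0,5): 5 bp
  [5,15): 10 bp
  [15,24): 9 bp
  [24,29): 5 bp
  [29,36): 7 bp
  [36,43): 7 bp
  [43,54): 11 bp
  [54,59): 5 bp
  [59,65): 6 bp
  [65,69): 4 bp
  [69,86): 17 bp
  [86,88): 2 bp
  [88,93): 5 bp
  [93,102): 9 bp

[2,4,5,5,5,5,6,7,7,9,9,10,11,17]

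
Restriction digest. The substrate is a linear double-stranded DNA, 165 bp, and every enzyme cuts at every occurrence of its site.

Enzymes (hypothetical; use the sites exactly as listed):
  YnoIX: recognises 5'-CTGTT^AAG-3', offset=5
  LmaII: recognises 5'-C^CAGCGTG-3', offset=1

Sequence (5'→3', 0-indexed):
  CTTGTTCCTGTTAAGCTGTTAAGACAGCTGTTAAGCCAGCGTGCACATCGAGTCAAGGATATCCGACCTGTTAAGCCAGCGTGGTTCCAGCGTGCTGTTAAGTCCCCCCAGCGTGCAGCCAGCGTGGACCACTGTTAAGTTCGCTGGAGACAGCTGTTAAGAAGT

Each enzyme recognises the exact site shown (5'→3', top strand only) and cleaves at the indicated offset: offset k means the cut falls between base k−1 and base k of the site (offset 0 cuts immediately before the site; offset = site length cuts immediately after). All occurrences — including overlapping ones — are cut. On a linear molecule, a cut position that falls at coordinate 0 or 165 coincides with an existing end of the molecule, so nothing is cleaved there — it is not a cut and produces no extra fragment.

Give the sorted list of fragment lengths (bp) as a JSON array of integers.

[4,4,7,8,9,11,11,12,12,12,17,22,36]

Per-enzyme occurrences:
  YnoIX CTGTTAAG/5: at [7, 15, 27, 67, 94, 131, 153] ⇒ [12, 20, 32, 72, 99, 136, 158]
  LmaII CCAGCGTG/1: at [35, 75, 86, 107, 118] ⇒ [36, 76, 87, 108, 119]

All cut coordinates (distinct, sorted): [12, 20, 32, 36, 72, 76, 87, 99, 108, 119, 136, 158]

Fragment lengths:
  [0,12): 12 bp
  [12,20): 8 bp
  [20,32): 12 bp
  [32,36): 4 bp
  [36,72): 36 bp
  [72,76): 4 bp
  [76,87): 11 bp
  [87,99): 12 bp
  [99,108): 9 bp
  [108,119): 11 bp
  [119,136): 17 bp
  [136,158): 22 bp
  [158,165): 7 bp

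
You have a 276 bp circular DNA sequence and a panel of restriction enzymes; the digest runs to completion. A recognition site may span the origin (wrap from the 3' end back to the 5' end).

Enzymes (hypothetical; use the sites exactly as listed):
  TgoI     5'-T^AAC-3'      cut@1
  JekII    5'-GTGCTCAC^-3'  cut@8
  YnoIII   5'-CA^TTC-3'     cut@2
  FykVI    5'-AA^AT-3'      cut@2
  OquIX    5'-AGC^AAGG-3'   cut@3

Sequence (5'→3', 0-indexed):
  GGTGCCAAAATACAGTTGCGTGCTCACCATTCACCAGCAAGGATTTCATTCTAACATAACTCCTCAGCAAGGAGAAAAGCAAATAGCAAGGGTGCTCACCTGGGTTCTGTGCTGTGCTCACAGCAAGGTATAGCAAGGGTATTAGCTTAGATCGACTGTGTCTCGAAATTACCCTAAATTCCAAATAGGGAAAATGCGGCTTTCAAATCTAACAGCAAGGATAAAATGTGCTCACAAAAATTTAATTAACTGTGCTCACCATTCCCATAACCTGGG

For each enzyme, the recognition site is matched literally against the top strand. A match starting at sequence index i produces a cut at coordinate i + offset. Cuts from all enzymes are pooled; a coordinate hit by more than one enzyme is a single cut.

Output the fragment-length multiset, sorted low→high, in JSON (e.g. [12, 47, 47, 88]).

[2,2,3,4,4,4,5,5,6,7,7,8,9,9,9,10,10,10,10,11,12,12,13,14,17,18,22,33]

Scan for sites:
  TgoI TAAC/1: at [51, 56, 209, 246, 267] ⇒ [52, 57, 210, 247, 268]
  JekII GTGCTCAC/8: at [19, 91, 113, 227, 251] ⇒ [27, 99, 121, 235, 259]
  YnoIII CATTC/2: at [27, 46, 259] ⇒ [29, 48, 261]
  FykVI AAAT/2: at [7, 80, 165, 175, 182, 191, 204, 223, 237] ⇒ [9, 82, 167, 177, 184, 193, 206, 225, 239]
  OquIX AGCAAGG/3: at [35, 65, 84, 121, 131, 213] ⇒ [38, 68, 87, 124, 134, 216]

Pooled cuts: [9, 27, 29, 38, 48, 52, 57, 68, 82, 87, 99, 121, 124, 134, 167, 177, 184, 193, 206, 210, 216, 225, 235, 239, 247, 259, 261, 268]

Fragment lengths:
  9→27: 18 bp
  27→29: 2 bp
  29→38: 9 bp
  38→48: 10 bp
  48→52: 4 bp
  52→57: 5 bp
  57→68: 11 bp
  68→82: 14 bp
  82→87: 5 bp
  87→99: 12 bp
  99→121: 22 bp
  121→124: 3 bp
  124→134: 10 bp
  134→167: 33 bp
  167→177: 10 bp
  177→184: 7 bp
  184→193: 9 bp
  193→206: 13 bp
  206→210: 4 bp
  210→216: 6 bp
  216→225: 9 bp
  225→235: 10 bp
  235→239: 4 bp
  239→247: 8 bp
  247→259: 12 bp
  259→261: 2 bp
  261→268: 7 bp
  268→9 (wrap): 276-268+9 = 17 bp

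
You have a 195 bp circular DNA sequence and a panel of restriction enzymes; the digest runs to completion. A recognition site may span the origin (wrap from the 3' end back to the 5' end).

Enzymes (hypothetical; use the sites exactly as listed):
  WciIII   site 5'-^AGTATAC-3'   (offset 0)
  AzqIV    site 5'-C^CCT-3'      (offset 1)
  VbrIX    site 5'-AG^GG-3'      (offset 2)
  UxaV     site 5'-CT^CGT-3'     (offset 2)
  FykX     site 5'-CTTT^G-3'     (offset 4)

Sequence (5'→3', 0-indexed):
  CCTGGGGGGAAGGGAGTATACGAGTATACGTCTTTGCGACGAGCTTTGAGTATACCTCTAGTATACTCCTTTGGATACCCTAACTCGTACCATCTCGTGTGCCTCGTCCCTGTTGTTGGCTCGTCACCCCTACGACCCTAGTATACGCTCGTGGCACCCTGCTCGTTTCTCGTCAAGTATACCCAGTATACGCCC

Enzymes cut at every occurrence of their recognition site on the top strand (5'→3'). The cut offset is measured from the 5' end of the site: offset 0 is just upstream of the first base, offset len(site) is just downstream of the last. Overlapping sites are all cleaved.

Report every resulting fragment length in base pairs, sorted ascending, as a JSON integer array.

Scan for sites:
  WciIII AGTATAC/0: at [14, 22, 48, 59, 139, 175, 184] ⇒ [14, 22, 48, 59, 139, 175, 184]
  AzqIV CCCT/1: at [77, 107, 127, 135, 156, 194] ⇒ [0, 78, 108, 128, 136, 157]
  VbrIX AGGG/2: at [10] ⇒ [12]
  UxaV CTCGT/2: at [83, 93, 102, 119, 147, 161, 168] ⇒ [85, 95, 104, 121, 149, 163, 170]
  FykX CTTTG/4: at [31, 43, 68] ⇒ [35, 47, 72]

All cut coordinates (distinct, sorted): [0, 12, 14, 22, 35, 47, 48, 59, 72, 78, 85, 95, 104, 108, 121, 128, 136, 139, 149, 157, 163, 170, 175, 184]

Fragment lengths:
  0→12: 12 bp
  12→14: 2 bp
  14→22: 8 bp
  22→35: 13 bp
  35→47: 12 bp
  47→48: 1 bp
  48→59: 11 bp
  59→72: 13 bp
  72→78: 6 bp
  78→85: 7 bp
  85→95: 10 bp
  95→104: 9 bp
  104→108: 4 bp
  108→121: 13 bp
  121→128: 7 bp
  128→136: 8 bp
  136→139: 3 bp
  139→149: 10 bp
  149→157: 8 bp
  157→163: 6 bp
  163→170: 7 bp
  170→175: 5 bp
  175→184: 9 bp
  184→0 (wrap): 195-184+0 = 11 bp

[1,2,3,4,5,6,6,7,7,7,8,8,8,9,9,10,10,11,11,12,12,13,13,13]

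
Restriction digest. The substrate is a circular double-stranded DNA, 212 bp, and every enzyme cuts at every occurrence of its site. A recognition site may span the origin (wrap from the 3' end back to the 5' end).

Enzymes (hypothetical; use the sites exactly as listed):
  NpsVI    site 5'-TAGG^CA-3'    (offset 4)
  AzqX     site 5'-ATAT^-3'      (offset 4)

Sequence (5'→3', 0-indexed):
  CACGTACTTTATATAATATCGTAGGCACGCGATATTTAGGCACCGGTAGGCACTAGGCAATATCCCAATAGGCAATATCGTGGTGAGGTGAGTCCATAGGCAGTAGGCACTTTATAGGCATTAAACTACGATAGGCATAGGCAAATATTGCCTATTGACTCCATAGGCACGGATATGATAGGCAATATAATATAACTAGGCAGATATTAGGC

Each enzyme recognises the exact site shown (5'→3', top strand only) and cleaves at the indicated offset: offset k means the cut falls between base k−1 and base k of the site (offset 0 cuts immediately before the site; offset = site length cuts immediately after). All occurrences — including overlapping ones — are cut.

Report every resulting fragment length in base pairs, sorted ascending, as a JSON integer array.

Scan for sites:
  NpsVI TAGGCA/4: at [21, 36, 46, 53, 68, 96, 103, 114, 131, 137, 163, 178, 196] ⇒ [25, 40, 50, 57, 72, 100, 107, 118, 135, 141, 167, 182, 200]
  AzqX ATAT/4: at [10, 15, 31, 59, 74, 144, 172, 184, 189, 203] ⇒ [14, 19, 35, 63, 78, 148, 176, 188, 193, 207]

Pooled cuts: [14, 19, 25, 35, 40, 50, 57, 63, 72, 78, 100, 107, 118, 135, 141, 148, 167, 176, 182, 188, 193, 200, 207]

Fragments:
  14→19: 5 bp
  19→25: 6 bp
  25→35: 10 bp
  35→40: 5 bp
  40→50: 10 bp
  50→57: 7 bp
  57→63: 6 bp
  63→72: 9 bp
  72→78: 6 bp
  78→100: 22 bp
  100→107: 7 bp
  107→118: 11 bp
  118→135: 17 bp
  135→141: 6 bp
  141→148: 7 bp
  148→167: 19 bp
  167→176: 9 bp
  176→182: 6 bp
  182→188: 6 bp
  188→193: 5 bp
  193→200: 7 bp
  200→207: 7 bp
  207→14 (wrap): 212-207+14 = 19 bp

[5,5,5,6,6,6,6,6,6,7,7,7,7,7,9,9,10,10,11,17,19,19,22]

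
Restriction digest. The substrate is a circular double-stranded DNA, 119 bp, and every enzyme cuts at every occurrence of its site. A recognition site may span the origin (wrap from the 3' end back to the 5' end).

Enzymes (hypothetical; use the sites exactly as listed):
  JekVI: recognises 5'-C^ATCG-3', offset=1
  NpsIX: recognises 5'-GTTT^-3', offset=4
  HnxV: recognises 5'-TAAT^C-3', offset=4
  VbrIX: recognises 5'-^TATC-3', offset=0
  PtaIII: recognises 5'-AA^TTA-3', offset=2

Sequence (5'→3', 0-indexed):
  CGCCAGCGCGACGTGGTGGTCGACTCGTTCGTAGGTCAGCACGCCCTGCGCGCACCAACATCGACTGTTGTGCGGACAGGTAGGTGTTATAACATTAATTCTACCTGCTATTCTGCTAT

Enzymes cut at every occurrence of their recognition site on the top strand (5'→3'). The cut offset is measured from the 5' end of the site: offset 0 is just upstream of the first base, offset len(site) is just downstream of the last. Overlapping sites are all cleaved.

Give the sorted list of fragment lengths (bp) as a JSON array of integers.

Site scan:
  JekVI CATCG/1: at [58] ⇒ [59]
  NpsIX (GTTT, off=4): no sites
  HnxV (TAATC, off=4): no sites
  VbrIX TATC/0: at [116] ⇒ [116]
  PtaIII (AATTA, off=2): no sites

Pooled cuts: [59, 116]

Fragment lengths:
  59→116: 57 bp
  116→59 (wrap): 119-116+59 = 62 bp

[57,62]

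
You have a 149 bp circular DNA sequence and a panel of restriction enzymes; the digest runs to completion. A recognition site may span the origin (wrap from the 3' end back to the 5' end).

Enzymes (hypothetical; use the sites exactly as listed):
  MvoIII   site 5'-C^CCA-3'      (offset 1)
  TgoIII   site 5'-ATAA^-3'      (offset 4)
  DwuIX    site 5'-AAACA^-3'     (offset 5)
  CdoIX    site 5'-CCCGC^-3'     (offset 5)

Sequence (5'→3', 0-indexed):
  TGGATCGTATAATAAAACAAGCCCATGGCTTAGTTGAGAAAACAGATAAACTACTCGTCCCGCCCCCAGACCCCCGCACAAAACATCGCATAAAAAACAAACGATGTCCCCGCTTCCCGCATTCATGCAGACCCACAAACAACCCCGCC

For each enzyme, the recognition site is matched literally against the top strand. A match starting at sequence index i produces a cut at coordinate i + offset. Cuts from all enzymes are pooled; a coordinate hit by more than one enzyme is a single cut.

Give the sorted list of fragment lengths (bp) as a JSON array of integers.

Site scan:
  MvoIII CCCA/1: at [21, 64, 131] ⇒ [22, 65, 132]
  TgoIII ATAA/4: at [8, 11, 45, 89] ⇒ [12, 15, 49, 93]
  DwuIX AAACA/5: at [14, 39, 80, 94, 136] ⇒ [19, 44, 85, 99, 141]
  CdoIX CCCGC/5: at [58, 72, 108, 115, 143] ⇒ [63, 77, 113, 120, 148]

All cut coordinates (distinct, sorted): [12, 15, 19, 22, 44, 49, 63, 65, 77, 85, 93, 99, 113, 120, 132, 141, 148]

Fragment lengths:
  12→15: 3 bp
  15→19: 4 bp
  19→22: 3 bp
  22→44: 22 bp
  44→49: 5 bp
  49→63: 14 bp
  63→65: 2 bp
  65→77: 12 bp
  77→85: 8 bp
  85→93: 8 bp
  93→99: 6 bp
  99→113: 14 bp
  113→120: 7 bp
  120→132: 12 bp
  132→141: 9 bp
  141→148: 7 bp
  148→12 (wrap): 149-148+12 = 13 bp

[2,3,3,4,5,6,7,7,8,8,9,12,12,13,14,14,22]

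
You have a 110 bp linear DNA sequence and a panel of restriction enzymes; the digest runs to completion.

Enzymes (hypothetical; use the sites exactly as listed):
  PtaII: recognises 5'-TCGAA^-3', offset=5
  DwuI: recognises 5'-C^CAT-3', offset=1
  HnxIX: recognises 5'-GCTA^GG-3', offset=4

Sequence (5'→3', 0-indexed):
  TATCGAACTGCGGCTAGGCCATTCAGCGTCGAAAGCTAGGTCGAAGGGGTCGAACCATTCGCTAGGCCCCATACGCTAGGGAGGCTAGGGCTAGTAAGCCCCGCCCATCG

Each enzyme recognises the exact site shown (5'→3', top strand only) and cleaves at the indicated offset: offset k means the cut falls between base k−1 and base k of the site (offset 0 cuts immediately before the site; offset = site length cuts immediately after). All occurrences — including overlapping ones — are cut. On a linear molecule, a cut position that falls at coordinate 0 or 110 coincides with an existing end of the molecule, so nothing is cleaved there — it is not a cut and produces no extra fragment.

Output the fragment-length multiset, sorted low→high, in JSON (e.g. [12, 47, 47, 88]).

[1,3,5,5,5,7,7,9,9,9,9,9,14,18]

Per-enzyme occurrences:
  PtaII (TCGAA, off=5): starts [2, 28, 40, 49] → cuts [7, 33, 45, 54]
  DwuI (CCAT, off=1): starts [18, 54, 68, 104] → cuts [19, 55, 69, 105]
  HnxIX (GCTAGG, off=4): starts [12, 34, 60, 74, 83] → cuts [16, 38, 64, 78, 87]

Pooled cuts: [7, 16, 19, 33, 38, 45, 54, 55, 64, 69, 78, 87, 105]

Fragment lengths:
  [0,7): 7 bp
  [7,16): 9 bp
  [16,19): 3 bp
  [19,33): 14 bp
  [33,38): 5 bp
  [38,45): 7 bp
  [45,54): 9 bp
  [54,55): 1 bp
  [55,64): 9 bp
  [64,69): 5 bp
  [69,78): 9 bp
  [78,87): 9 bp
  [87,105): 18 bp
  [105,110): 5 bp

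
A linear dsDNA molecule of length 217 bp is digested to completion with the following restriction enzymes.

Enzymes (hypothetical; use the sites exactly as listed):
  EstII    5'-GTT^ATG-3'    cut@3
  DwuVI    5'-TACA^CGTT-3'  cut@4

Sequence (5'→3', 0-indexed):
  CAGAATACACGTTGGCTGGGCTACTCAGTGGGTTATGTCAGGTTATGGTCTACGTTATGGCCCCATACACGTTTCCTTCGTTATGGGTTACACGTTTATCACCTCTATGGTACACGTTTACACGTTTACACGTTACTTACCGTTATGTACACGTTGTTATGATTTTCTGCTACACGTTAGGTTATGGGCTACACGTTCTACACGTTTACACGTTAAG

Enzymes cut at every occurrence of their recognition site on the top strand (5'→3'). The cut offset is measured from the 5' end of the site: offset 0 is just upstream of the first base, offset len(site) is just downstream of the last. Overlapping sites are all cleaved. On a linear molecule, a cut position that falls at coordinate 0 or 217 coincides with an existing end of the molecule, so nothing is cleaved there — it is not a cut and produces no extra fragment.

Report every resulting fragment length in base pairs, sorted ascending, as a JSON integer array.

Scan for sites:
  EstII GTTATG/3: at [31, 41, 53, 79, 141, 155, 180] ⇒ [34, 44, 56, 82, 144, 158, 183]
  DwuVI TACACGTT/4: at [5, 65, 88, 110, 118, 126, 147, 170, 189, 198, 206] ⇒ [9, 69, 92, 114, 122, 130, 151, 174, 193, 202, 210]

All cut coordinates (distinct, sorted): [9, 34, 44, 56, 69, 82, 92, 114, 122, 130, 144, 151, 158, 174, 183, 193, 202, 210]

Fragments:
  [0,9): 9 bp
  [9,34): 25 bp
  [34,44): 10 bp
  [44,56): 12 bp
  [56,69): 13 bp
  [69,82): 13 bp
  [82,92): 10 bp
  [92,114): 22 bp
  [114,122): 8 bp
  [122,130): 8 bp
  [130,144): 14 bp
  [144,151): 7 bp
  [151,158): 7 bp
  [158,174): 16 bp
  [174,183): 9 bp
  [183,193): 10 bp
  [193,202): 9 bp
  [202,210): 8 bp
  [210,217): 7 bp

[7,7,7,8,8,8,9,9,9,10,10,10,12,13,13,14,16,22,25]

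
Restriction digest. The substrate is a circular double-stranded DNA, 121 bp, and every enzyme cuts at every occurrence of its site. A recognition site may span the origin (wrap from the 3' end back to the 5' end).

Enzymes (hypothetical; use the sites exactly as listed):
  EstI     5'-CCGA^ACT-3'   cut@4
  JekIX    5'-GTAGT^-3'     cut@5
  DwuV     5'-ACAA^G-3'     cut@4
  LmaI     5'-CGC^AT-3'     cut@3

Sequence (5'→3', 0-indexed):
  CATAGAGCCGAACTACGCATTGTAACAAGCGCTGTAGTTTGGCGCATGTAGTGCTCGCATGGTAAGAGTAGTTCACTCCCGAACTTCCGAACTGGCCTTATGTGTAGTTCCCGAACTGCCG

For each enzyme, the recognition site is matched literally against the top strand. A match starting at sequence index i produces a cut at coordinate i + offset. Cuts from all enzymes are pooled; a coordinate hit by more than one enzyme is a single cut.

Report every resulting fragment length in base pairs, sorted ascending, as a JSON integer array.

[6,6,7,7,7,8,8,10,10,10,10,14,18]

Site scan:
  EstI (CCGAACT, off=4): starts [7, 78, 86, 110] → cuts [11, 82, 90, 114]
  JekIX (GTAGT, off=5): starts [33, 47, 67, 103] → cuts [38, 52, 72, 108]
  DwuV (ACAAG, off=4): starts [24] → cuts [28]
  LmaI (CGCAT, off=3): starts [15, 42, 55, 119] → cuts [1, 18, 45, 58]

Pooled cuts: [1, 11, 18, 28, 38, 45, 52, 58, 72, 82, 90, 108, 114]

Fragments:
  1→11: 10 bp
  11→18: 7 bp
  18→28: 10 bp
  28→38: 10 bp
  38→45: 7 bp
  45→52: 7 bp
  52→58: 6 bp
  58→72: 14 bp
  72→82: 10 bp
  82→90: 8 bp
  90→108: 18 bp
  108→114: 6 bp
  114→1 (wrap): 121-114+1 = 8 bp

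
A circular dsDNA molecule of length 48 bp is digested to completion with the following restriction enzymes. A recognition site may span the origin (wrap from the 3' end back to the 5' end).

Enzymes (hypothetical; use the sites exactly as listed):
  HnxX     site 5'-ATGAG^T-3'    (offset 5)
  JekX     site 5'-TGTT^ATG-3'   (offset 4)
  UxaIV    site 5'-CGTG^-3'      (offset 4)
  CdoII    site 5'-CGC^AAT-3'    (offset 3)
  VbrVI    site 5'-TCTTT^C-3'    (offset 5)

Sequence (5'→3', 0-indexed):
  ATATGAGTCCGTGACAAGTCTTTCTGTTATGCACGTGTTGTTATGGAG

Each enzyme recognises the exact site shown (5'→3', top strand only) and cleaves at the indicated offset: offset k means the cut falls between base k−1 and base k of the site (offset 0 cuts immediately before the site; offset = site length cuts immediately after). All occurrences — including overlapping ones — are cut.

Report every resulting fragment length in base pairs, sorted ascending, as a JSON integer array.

[5,5,6,9,10,13]

Scan for sites:
  HnxX (ATGAGT, off=5): starts [2] → cuts [7]
  JekX (TGTTATG, off=4): starts [24, 38] → cuts [28, 42]
  UxaIV (CGTG, off=4): starts [9, 33] → cuts [13, 37]
  CdoII (CGCAAT, off=3): no sites
  VbrVI (TCTTTC, off=5): starts [18] → cuts [23]

All cut coordinates (distinct, sorted): [7, 13, 23, 28, 37, 42]

Fragments:
  7→13: 6 bp
  13→23: 10 bp
  23→28: 5 bp
  28→37: 9 bp
  37→42: 5 bp
  42→7 (wrap): 48-42+7 = 13 bp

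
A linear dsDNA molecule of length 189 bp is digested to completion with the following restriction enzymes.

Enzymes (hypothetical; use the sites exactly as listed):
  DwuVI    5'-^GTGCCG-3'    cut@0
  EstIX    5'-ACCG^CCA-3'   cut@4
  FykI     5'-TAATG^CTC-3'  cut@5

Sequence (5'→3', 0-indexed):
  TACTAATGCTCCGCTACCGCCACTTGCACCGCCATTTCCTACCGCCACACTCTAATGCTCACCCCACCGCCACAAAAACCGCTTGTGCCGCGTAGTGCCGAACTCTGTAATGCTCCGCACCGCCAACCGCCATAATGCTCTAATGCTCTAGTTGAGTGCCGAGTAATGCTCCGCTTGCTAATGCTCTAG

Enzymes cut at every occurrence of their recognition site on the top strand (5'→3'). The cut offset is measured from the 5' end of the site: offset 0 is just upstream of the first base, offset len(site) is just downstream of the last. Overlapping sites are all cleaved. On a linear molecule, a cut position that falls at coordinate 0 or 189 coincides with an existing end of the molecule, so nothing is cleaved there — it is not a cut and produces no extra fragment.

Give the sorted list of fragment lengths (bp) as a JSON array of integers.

Scan for sites:
  DwuVI (GTGCCG, off=0): starts [84, 94, 155] → cuts [84, 94, 155]
  EstIX (ACCGCCA, off=4): starts [15, 27, 40, 65, 118, 125] → cuts [19, 31, 44, 69, 122, 129]
  FykI (TAATGCTC, off=5): starts [3, 52, 107, 132, 140, 163, 178] → cuts [8, 57, 112, 137, 145, 168, 183]

All cut coordinates (distinct, sorted): [8, 19, 31, 44, 57, 69, 84, 94, 112, 122, 129, 137, 145, 155, 168, 183]

Fragment lengths:
  [0,8): 8 bp
  [8,19): 11 bp
  [19,31): 12 bp
  [31,44): 13 bp
  [44,57): 13 bp
  [57,69): 12 bp
  [69,84): 15 bp
  [84,94): 10 bp
  [94,112): 18 bp
  [112,122): 10 bp
  [122,129): 7 bp
  [129,137): 8 bp
  [137,145): 8 bp
  [145,155): 10 bp
  [155,168): 13 bp
  [168,183): 15 bp
  [183,189): 6 bp

[6,7,8,8,8,10,10,10,11,12,12,13,13,13,15,15,18]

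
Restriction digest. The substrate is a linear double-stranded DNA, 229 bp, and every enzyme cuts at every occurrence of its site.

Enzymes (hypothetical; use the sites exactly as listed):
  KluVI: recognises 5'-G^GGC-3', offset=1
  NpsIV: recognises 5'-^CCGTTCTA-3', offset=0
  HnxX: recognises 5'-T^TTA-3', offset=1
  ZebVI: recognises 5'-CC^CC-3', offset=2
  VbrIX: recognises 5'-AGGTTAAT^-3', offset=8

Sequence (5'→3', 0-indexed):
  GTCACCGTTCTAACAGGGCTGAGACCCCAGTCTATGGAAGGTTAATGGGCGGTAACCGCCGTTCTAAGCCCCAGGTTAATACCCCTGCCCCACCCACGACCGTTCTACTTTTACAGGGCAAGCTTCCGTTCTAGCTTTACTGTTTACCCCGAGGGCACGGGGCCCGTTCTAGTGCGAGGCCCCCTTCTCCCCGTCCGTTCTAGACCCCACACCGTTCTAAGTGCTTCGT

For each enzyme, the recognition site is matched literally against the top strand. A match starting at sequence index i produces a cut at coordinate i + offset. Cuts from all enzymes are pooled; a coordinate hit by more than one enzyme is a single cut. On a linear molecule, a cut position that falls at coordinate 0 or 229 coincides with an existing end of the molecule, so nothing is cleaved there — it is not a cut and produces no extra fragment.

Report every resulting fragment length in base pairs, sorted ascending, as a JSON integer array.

Scan for sites:
  KluVI (GGGC, off=1): starts [15, 46, 115, 152, 159] → cuts [16, 47, 116, 153, 160]
  NpsIV (CCGTTCTA, off=0): starts [4, 58, 99, 125, 163, 194, 211] → cuts [4, 58, 99, 125, 163, 194, 211]
  HnxX (TTTA, off=1): starts [109, 135, 142] → cuts [110, 136, 143]
  ZebVI (CCCC, off=2): starts [24, 68, 81, 87, 146, 179, 180, 188, 204] → cuts [26, 70, 83, 89, 148, 181, 182, 190, 206]
  VbrIX (AGGTTAAT, off=8): starts [38, 72] → cuts [46, 80]

Pooled cuts: [4, 16, 26, 46, 47, 58, 70, 80, 83, 89, 99, 110, 116, 125, 136, 143, 148, 153, 160, 163, 181, 182, 190, 194, 206, 211]

Fragment lengths:
  [0,4): 4 bp
  [4,16): 12 bp
  [16,26): 10 bp
  [26,46): 20 bp
  [46,47): 1 bp
  [47,58): 11 bp
  [58,70): 12 bp
  [70,80): 10 bp
  [80,83): 3 bp
  [83,89): 6 bp
  [89,99): 10 bp
  [99,110): 11 bp
  [110,116): 6 bp
  [116,125): 9 bp
  [125,136): 11 bp
  [136,143): 7 bp
  [143,148): 5 bp
  [148,153): 5 bp
  [153,160): 7 bp
  [160,163): 3 bp
  [163,181): 18 bp
  [181,182): 1 bp
  [182,190): 8 bp
  [190,194): 4 bp
  [194,206): 12 bp
  [206,211): 5 bp
  [211,229): 18 bp

[1,1,3,3,4,4,5,5,5,6,6,7,7,8,9,10,10,10,11,11,11,12,12,12,18,18,20]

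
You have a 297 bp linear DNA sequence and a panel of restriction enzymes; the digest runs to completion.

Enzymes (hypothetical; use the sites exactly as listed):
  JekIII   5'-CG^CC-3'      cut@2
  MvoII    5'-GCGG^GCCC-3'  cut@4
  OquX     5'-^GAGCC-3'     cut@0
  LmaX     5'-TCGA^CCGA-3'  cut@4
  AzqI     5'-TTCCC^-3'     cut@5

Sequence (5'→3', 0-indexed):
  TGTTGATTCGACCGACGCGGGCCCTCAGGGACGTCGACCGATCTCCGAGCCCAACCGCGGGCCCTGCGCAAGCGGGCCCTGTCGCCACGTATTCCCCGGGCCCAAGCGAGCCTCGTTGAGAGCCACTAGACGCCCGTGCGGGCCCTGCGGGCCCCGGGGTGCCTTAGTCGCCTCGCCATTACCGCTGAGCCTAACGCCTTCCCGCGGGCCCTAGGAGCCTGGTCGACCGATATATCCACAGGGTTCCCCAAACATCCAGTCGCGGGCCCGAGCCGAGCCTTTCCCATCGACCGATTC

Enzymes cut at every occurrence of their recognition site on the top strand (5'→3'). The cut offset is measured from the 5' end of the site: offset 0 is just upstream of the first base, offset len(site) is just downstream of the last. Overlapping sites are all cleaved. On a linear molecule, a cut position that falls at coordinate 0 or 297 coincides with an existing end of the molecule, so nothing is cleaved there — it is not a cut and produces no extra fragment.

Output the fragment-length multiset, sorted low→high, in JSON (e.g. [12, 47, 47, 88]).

[4,4,5,5,5,7,7,7,9,9,9,9,9,10,11,11,11,11,12,12,12,13,14,15,17,17,20,22]

Site scan:
  JekIII (CGCC, off=2): starts [82, 130, 168, 173, 194] → cuts [84, 132, 170, 175, 196]
  MvoII (GCGGGCCC, off=4): starts [16, 56, 71, 137, 146, 203, 261] → cuts [20, 60, 75, 141, 150, 207, 265]
  OquX (GAGCC, off=0): starts [46, 107, 119, 186, 214, 269, 274] → cuts [46, 107, 119, 186, 214, 269, 274]
  LmaX (TCGACCGA, off=4): starts [7, 33, 222, 286] → cuts [11, 37, 226, 290]
  AzqI (TTCCC, off=5): starts [91, 198, 243, 280] → cuts [96, 203, 248, 285]

All cut coordinates (distinct, sorted): [11, 20, 37, 46, 60, 75, 84, 96, 107, 119, 132, 141, 150, 170, 175, 186, 196, 203, 207, 214, 226, 248, 265, 269, 274, 285, 290]

Fragments:
  [0,11): 11 bp
  [11,20): 9 bp
  [20,37): 17 bp
  [37,46): 9 bp
  [46,60): 14 bp
  [60,75): 15 bp
  [75,84): 9 bp
  [84,96): 12 bp
  [96,107): 11 bp
  [107,119): 12 bp
  [119,132): 13 bp
  [132,141): 9 bp
  [141,150): 9 bp
  [150,170): 20 bp
  [170,175): 5 bp
  [175,186): 11 bp
  [186,196): 10 bp
  [196,203): 7 bp
  [203,207): 4 bp
  [207,214): 7 bp
  [214,226): 12 bp
  [226,248): 22 bp
  [248,265): 17 bp
  [265,269): 4 bp
  [269,274): 5 bp
  [274,285): 11 bp
  [285,290): 5 bp
  [290,297): 7 bp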